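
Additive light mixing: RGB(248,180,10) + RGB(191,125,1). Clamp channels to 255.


Additive: each channel = min(255, C₁+C₂)
R: 248+191 = 439 → 255
G: 180+125 = 305 → 255
B: 10+1 = 11 → 11
= RGB(255, 255, 11)


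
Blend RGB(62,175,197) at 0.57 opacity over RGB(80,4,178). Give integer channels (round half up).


C = α×F + (1-α)×B, with 1-α = 0.43
R: 0.57×62 + 0.43×80 = 35.34 + 34.40 = 69.74 → 70
G: 0.57×175 + 0.43×4 = 99.75 + 1.72 = 101.47 → 101
B: 0.57×197 + 0.43×178 = 112.29 + 76.54 = 188.83 → 189
= RGB(70, 101, 189)


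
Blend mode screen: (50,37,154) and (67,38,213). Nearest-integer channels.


Screen: C = 255 - (255-A)×(255-B)/255, rounded to nearest integer
R: 255 - (255-50)×(255-67)/255 = 255 - 38540/255 ≈ 255 - 151.137 = 103.863 → 104
G: 255 - (255-37)×(255-38)/255 = 255 - 47306/255 ≈ 255 - 185.514 = 69.486 → 69
B: 255 - (255-154)×(255-213)/255 = 255 - 4242/255 ≈ 255 - 16.635 = 238.365 → 238
= RGB(104, 69, 238)


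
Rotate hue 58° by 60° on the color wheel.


New hue = (H + rotation) mod 360
New hue = (58 + 60) mod 360
= 118 mod 360
= 118°


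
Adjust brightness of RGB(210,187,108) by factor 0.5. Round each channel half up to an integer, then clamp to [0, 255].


Multiply each channel by 0.5, round half up, clamp to [0, 255]
R: 210×0.5 = 105
G: 187×0.5 = 93.5 → round → 94
B: 108×0.5 = 54
= RGB(105, 94, 54)


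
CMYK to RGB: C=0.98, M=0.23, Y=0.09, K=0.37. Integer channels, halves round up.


R = 255 × (1-C) × (1-K) = 255 × 0.02 × 0.63 = 3.213 → 3
G = 255 × (1-M) × (1-K) = 255 × 0.77 × 0.63 = 123.7005 → 124
B = 255 × (1-Y) × (1-K) = 255 × 0.91 × 0.63 = 146.1915 → 146
= RGB(3, 124, 146)


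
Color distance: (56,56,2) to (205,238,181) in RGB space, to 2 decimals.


d = √[(R₁-R₂)² + (G₁-G₂)² + (B₁-B₂)²]
d = √[(56-205)² + (56-238)² + (2-181)²]
d = √[22201 + 33124 + 32041]
d = √87366
d ≈ 295.58


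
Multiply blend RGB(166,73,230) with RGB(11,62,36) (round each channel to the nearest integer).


Multiply: C = A×B/255, rounded to nearest integer
R: 166×11/255 = 1826/255 ≈ 7.161 → 7
G: 73×62/255 = 4526/255 ≈ 17.749 → 18
B: 230×36/255 = 8280/255 ≈ 32.471 → 32
= RGB(7, 18, 32)


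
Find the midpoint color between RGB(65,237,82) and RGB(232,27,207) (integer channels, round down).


Midpoint: each channel = ⌊(C₁+C₂)/2⌋
R: ⌊(65+232)/2⌋ = 148
G: ⌊(237+27)/2⌋ = 132
B: ⌊(82+207)/2⌋ = 144
= RGB(148, 132, 144)


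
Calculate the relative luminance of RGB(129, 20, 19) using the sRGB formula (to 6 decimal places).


Linearize each channel (sRGB transfer function): c = v/255; c_lin = c/12.92 if c ≤ 0.04045, else ((c+0.055)/1.055)^2.4
  R: 129/255 ≈ 0.505882 > 0.04045 → ((0.505882+0.055)/1.055)^2.4 ≈ 0.219526
  G: 20/255 ≈ 0.078431 > 0.04045 → ((0.078431+0.055)/1.055)^2.4 ≈ 0.006995
  B: 19/255 ≈ 0.074510 > 0.04045 → ((0.074510+0.055)/1.055)^2.4 ≈ 0.006512
R_lin = 0.219526, G_lin = 0.006995, B_lin = 0.006512
L = 0.2126×R + 0.7152×G + 0.0722×B
L = 0.2126×0.219526 + 0.7152×0.006995 + 0.0722×0.006512
L ≈ 0.052145


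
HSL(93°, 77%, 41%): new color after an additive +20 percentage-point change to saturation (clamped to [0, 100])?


Original S = 77%
Adjustment = +20 percentage points
New S = 77 + (20) = 97
Clamp to [0, 100] → 97
= HSL(93°, 97%, 41%)


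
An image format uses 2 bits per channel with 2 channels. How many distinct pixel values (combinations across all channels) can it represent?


Total bits = 2 bits/channel × 2 channels = 4 bits
Distinct pixel values = 2^4
= 16 pixel values


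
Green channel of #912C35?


Color: #912C35
R = 91 = 145
G = 2C = 44
B = 35 = 53
Green = 44


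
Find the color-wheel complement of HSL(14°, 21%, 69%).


Complement = opposite side of color wheel = hue + 180°
H' = (14 + 180) mod 360 = 194°
S and L unchanged.
= HSL(194°, 21%, 69%)


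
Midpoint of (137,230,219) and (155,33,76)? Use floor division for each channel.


Midpoint: each channel = ⌊(C₁+C₂)/2⌋
R: ⌊(137+155)/2⌋ = 146
G: ⌊(230+33)/2⌋ = 131
B: ⌊(219+76)/2⌋ = 147
= RGB(146, 131, 147)


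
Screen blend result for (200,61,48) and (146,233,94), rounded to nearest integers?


Screen: C = 255 - (255-A)×(255-B)/255, rounded to nearest integer
R: 255 - (255-200)×(255-146)/255 = 255 - 5995/255 ≈ 255 - 23.510 = 231.490 → 231
G: 255 - (255-61)×(255-233)/255 = 255 - 4268/255 ≈ 255 - 16.737 = 238.263 → 238
B: 255 - (255-48)×(255-94)/255 = 255 - 33327/255 ≈ 255 - 130.694 = 124.306 → 124
= RGB(231, 238, 124)


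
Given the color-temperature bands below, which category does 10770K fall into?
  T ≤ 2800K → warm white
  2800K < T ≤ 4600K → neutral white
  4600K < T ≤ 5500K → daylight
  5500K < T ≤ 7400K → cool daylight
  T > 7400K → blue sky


Temperature: 10770K
10770K > 7400K → blue sky
Classification: blue sky


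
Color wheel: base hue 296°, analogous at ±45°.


Base hue: 296°
Left analog: (296 - 45) mod 360 = 251°
Right analog: (296 + 45) mod 360 = 341°
Analogous hues = 251° and 341°


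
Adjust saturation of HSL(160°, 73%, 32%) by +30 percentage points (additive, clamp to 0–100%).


Original S = 73%
Adjustment = +30 percentage points
New S = 73 + (30) = 103
Clamp to [0, 100] → 100
= HSL(160°, 100%, 32%)


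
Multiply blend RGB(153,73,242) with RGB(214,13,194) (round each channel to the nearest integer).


Multiply: C = A×B/255, rounded to nearest integer
R: 153×214/255 = 32742/255 ≈ 128.400 → 128
G: 73×13/255 = 949/255 ≈ 3.722 → 4
B: 242×194/255 = 46948/255 ≈ 184.110 → 184
= RGB(128, 4, 184)


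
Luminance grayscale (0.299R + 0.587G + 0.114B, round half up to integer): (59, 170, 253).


Gray = 0.299×R + 0.587×G + 0.114×B
Gray = 0.299×59 + 0.587×170 + 0.114×253
Gray = 17.641 + 99.790 + 28.842
Gray = 146.273 → round half up → 146
Gray = 146


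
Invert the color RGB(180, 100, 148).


Invert: (255-R, 255-G, 255-B)
R: 255-180 = 75
G: 255-100 = 155
B: 255-148 = 107
= RGB(75, 155, 107)


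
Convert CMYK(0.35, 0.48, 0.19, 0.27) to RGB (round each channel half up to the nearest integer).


R = 255 × (1-C) × (1-K) = 255 × 0.65 × 0.73 = 120.9975 → 121
G = 255 × (1-M) × (1-K) = 255 × 0.52 × 0.73 = 96.798 → 97
B = 255 × (1-Y) × (1-K) = 255 × 0.81 × 0.73 = 150.7815 → 151
= RGB(121, 97, 151)


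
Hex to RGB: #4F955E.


4F → 79 (R)
95 → 149 (G)
5E → 94 (B)
= RGB(79, 149, 94)


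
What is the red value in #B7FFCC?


Color: #B7FFCC
R = B7 = 183
G = FF = 255
B = CC = 204
Red = 183


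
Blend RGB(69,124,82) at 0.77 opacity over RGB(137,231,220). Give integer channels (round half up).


C = α×F + (1-α)×B, with 1-α = 0.23
R: 0.77×69 + 0.23×137 = 53.13 + 31.51 = 84.64 → 85
G: 0.77×124 + 0.23×231 = 95.48 + 53.13 = 148.61 → 149
B: 0.77×82 + 0.23×220 = 63.14 + 50.60 = 113.74 → 114
= RGB(85, 149, 114)


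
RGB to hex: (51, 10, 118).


R = 51 → 33 (hex)
G = 10 → 0A (hex)
B = 118 → 76 (hex)
Hex = #330A76


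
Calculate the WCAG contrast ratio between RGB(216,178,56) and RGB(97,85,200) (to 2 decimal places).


Linearize each sRGB channel c=v/255: c/12.92 if c ≤ 0.04045 else ((c+0.055)/1.055)^2.4
L = 0.2126×R_lin + 0.7152×G_lin + 0.0722×B_lin
Color 1 (216,178,56):
  R=216: 216/255≈0.8471 > 0.04045 → ((0.8471+0.055)/1.055)^2.4 ≈ 0.68669
  G=178: 178/255≈0.6980 > 0.04045 → ((0.6980+0.055)/1.055)^2.4 ≈ 0.44520
  B=56: 56/255≈0.2196 > 0.04045 → ((0.2196+0.055)/1.055)^2.4 ≈ 0.03955
  L1 = 0.2126×0.68669 + 0.7152×0.44520 + 0.0722×0.03955 ≈ 0.46725
Color 2 (97,85,200):
  R=97: 97/255≈0.3804 > 0.04045 → ((0.3804+0.055)/1.055)^2.4 ≈ 0.11954
  G=85: 85/255≈0.3333 > 0.04045 → ((0.3333+0.055)/1.055)^2.4 ≈ 0.09084
  B=200: 200/255≈0.7843 > 0.04045 → ((0.7843+0.055)/1.055)^2.4 ≈ 0.57758
  L2 = 0.2126×0.11954 + 0.7152×0.09084 + 0.0722×0.57758 ≈ 0.13209
Lighter = 0.46725, Darker = 0.13209
Ratio = (L_lighter + 0.05) / (L_darker + 0.05)
Ratio = (0.46725 + 0.05) / (0.13209 + 0.05) = 0.51725 / 0.18209 ≈ 2.8407
Ratio ≈ 2.84:1


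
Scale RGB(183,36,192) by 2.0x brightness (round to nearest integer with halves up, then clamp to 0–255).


Multiply each channel by 2.0, round half up, clamp to [0, 255]
R: 183×2.0 = 366 → clamp → 255
G: 36×2.0 = 72
B: 192×2.0 = 384 → clamp → 255
= RGB(255, 72, 255)


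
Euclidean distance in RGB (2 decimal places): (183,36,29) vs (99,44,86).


d = √[(R₁-R₂)² + (G₁-G₂)² + (B₁-B₂)²]
d = √[(183-99)² + (36-44)² + (29-86)²]
d = √[7056 + 64 + 3249]
d = √10369
d ≈ 101.83


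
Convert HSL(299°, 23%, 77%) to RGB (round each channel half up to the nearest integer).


H=299°, S=0.23, L=0.77
C = (1-|2L-1|)×S = (1-|0.54|)×0.23 = 0.1058
H' = H/60 = 299/60 ≈ 4.9833; X = C×(1-|H' mod 2 - 1|) ≈ 0.1040
m = L - C/2 = 0.77 - 0.0529 = 0.7171
Sector ⌊H'⌋ = 4 → (R',G',B') = (≈0.1040, 0.0, 0.1058)
RGB = ((R'+m)×255, (G'+m)×255, (B'+m)×255) = (209.38985, 182.8605, 209.8395)
Round half up → RGB(209, 183, 210)


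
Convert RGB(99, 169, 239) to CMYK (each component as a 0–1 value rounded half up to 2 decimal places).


R'=99/255≈0.3882, G'=169/255≈0.6627, B'=239/255≈0.9373
K = 1 - max(R',G',B') = 1 - 239/255 = 16/255 = 0.06274… → 0.06
(1-R'-K)/(1-K) simplifies to (max-R)/max with max = 239:
C = (239-99)/239 = 140/239 = 0.58577… → 0.59
M = (239-169)/239 = 70/239 = 0.29288… → 0.29
Y = (239-239)/239 = 0/239 = 0 → 0.00
= CMYK(0.59, 0.29, 0.00, 0.06)


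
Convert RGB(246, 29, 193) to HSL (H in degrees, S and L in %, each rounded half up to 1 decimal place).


Normalize: R'=246/255≈0.9647, G'=29/255≈0.1137, B'=193/255≈0.7569
Max=246/255, Min=29/255, Δ=Max-Min=217/255
L = (Max+Min)/2 = (246+29)/510 = 275/510 = 0.53921… → L = 53.9%
L > 0.5 → S = Δ/(2-Max-Min) = 217/(510-246-29) = 217/235 = 0.92340… → S = 92.3%
(the 1/255 factors cancel in S and H, so raw channel differences can be used)
Max is R' → H = 60 × (((G-B)/Δ) mod 6) = 60 × (((29-193)/217) mod 6)
  (-164)/217 = -0.7557…; negative, so add 6 → 5.2442…
  H = 60 × 5.2442… = 314.654…° → H = 314.7°
= HSL(314.7°, 92.3%, 53.9%)


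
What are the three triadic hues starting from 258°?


Triadic: equally spaced at 120° intervals
H1 = 258°
H2 = (258 + 120) mod 360 = 18°
H3 = (258 + 240) mod 360 = 138°
Triadic = 258°, 18°, 138°


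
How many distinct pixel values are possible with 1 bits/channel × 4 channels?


Total bits = 1 bits/channel × 4 channels = 4 bits
Distinct pixel values = 2^4
= 16 pixel values


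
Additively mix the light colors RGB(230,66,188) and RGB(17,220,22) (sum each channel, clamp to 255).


Additive: each channel = min(255, C₁+C₂)
R: 230+17 = 247 → 247
G: 66+220 = 286 → 255
B: 188+22 = 210 → 210
= RGB(247, 255, 210)


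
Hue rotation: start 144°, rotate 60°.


New hue = (H + rotation) mod 360
New hue = (144 + 60) mod 360
= 204 mod 360
= 204°


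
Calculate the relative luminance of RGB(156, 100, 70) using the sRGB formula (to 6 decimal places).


Linearize each channel (sRGB transfer function): c = v/255; c_lin = c/12.92 if c ≤ 0.04045, else ((c+0.055)/1.055)^2.4
  R: 156/255 ≈ 0.611765 > 0.04045 → ((0.611765+0.055)/1.055)^2.4 ≈ 0.332452
  G: 100/255 ≈ 0.392157 > 0.04045 → ((0.392157+0.055)/1.055)^2.4 ≈ 0.127438
  B: 70/255 ≈ 0.274510 > 0.04045 → ((0.274510+0.055)/1.055)^2.4 ≈ 0.061246
R_lin = 0.332452, G_lin = 0.127438, B_lin = 0.061246
L = 0.2126×R + 0.7152×G + 0.0722×B
L = 0.2126×0.332452 + 0.7152×0.127438 + 0.0722×0.061246
L ≈ 0.166245


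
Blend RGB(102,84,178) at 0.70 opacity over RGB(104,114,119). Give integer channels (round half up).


C = α×F + (1-α)×B, with 1-α = 0.30
R: 0.70×102 + 0.30×104 = 71.40 + 31.20 = 102.60 → 103
G: 0.70×84 + 0.30×114 = 58.80 + 34.20 = 93.00 → 93
B: 0.70×178 + 0.30×119 = 124.60 + 35.70 = 160.30 → 160
= RGB(103, 93, 160)


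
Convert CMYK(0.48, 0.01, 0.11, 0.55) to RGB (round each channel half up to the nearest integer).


R = 255 × (1-C) × (1-K) = 255 × 0.52 × 0.45 = 59.67 → 60
G = 255 × (1-M) × (1-K) = 255 × 0.99 × 0.45 = 113.6025 → 114
B = 255 × (1-Y) × (1-K) = 255 × 0.89 × 0.45 = 102.1275 → 102
= RGB(60, 114, 102)


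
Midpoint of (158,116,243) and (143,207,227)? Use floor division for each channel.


Midpoint: each channel = ⌊(C₁+C₂)/2⌋
R: ⌊(158+143)/2⌋ = 150
G: ⌊(116+207)/2⌋ = 161
B: ⌊(243+227)/2⌋ = 235
= RGB(150, 161, 235)


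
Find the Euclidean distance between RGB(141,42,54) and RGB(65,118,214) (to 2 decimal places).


d = √[(R₁-R₂)² + (G₁-G₂)² + (B₁-B₂)²]
d = √[(141-65)² + (42-118)² + (54-214)²]
d = √[5776 + 5776 + 25600]
d = √37152
d ≈ 192.75


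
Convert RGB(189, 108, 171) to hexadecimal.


R = 189 → BD (hex)
G = 108 → 6C (hex)
B = 171 → AB (hex)
Hex = #BD6CAB


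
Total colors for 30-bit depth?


Colors = 2^bits = 2^30
= 1,073,741,824 colors


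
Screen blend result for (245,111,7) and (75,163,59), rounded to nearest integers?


Screen: C = 255 - (255-A)×(255-B)/255, rounded to nearest integer
R: 255 - (255-245)×(255-75)/255 = 255 - 1800/255 ≈ 255 - 7.059 = 247.941 → 248
G: 255 - (255-111)×(255-163)/255 = 255 - 13248/255 ≈ 255 - 51.953 = 203.047 → 203
B: 255 - (255-7)×(255-59)/255 = 255 - 48608/255 ≈ 255 - 190.620 = 64.380 → 64
= RGB(248, 203, 64)


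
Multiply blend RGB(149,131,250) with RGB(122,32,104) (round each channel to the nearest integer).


Multiply: C = A×B/255, rounded to nearest integer
R: 149×122/255 = 18178/255 ≈ 71.286 → 71
G: 131×32/255 = 4192/255 ≈ 16.439 → 16
B: 250×104/255 = 26000/255 ≈ 101.961 → 102
= RGB(71, 16, 102)


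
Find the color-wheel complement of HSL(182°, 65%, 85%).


Complement = opposite side of color wheel = hue + 180°
H' = (182 + 180) mod 360 = 2°
S and L unchanged.
= HSL(2°, 65%, 85%)


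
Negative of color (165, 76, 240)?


Invert: (255-R, 255-G, 255-B)
R: 255-165 = 90
G: 255-76 = 179
B: 255-240 = 15
= RGB(90, 179, 15)


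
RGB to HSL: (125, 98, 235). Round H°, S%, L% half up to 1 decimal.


Normalize: R'=125/255≈0.4902, G'=98/255≈0.3843, B'=235/255≈0.9216
Max=235/255, Min=98/255, Δ=Max-Min=137/255
L = (Max+Min)/2 = (235+98)/510 = 333/510 = 0.65294… → L = 65.3%
L > 0.5 → S = Δ/(2-Max-Min) = 137/(510-235-98) = 137/177 = 0.77401… → S = 77.4%
(the 1/255 factors cancel in S and H, so raw channel differences can be used)
Max is B' → H = 60 × ((R-G)/Δ + 4) = 60 × ((125-98)/137 + 4)
  27/137 + 4 = 0.1970… + 4 = 4.1970…
  H = 60 × 4.1970… = 251.824…° → H = 251.8°
= HSL(251.8°, 77.4%, 65.3%)


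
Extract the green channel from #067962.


Color: #067962
R = 06 = 6
G = 79 = 121
B = 62 = 98
Green = 121


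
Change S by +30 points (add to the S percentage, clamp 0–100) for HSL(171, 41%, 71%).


Original S = 41%
Adjustment = +30 percentage points
New S = 41 + (30) = 71
Clamp to [0, 100] → 71
= HSL(171°, 71%, 71%)


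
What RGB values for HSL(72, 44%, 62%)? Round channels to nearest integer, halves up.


H=72°, S=0.44, L=0.62
C = (1-|2L-1|)×S = (1-|0.24|)×0.44 = 0.3344
H' = H/60 = 72/60 ≈ 1.2000; X = C×(1-|H' mod 2 - 1|) = 0.26752
m = L - C/2 = 0.62 - 0.1672 = 0.4528
Sector ⌊H'⌋ = 1 → (R',G',B') = (0.26752, 0.3344, 0.0)
RGB = ((R'+m)×255, (G'+m)×255, (B'+m)×255) = (183.6816, 200.736, 115.464)
Round half up → RGB(184, 201, 115)


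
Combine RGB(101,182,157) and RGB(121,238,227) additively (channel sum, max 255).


Additive: each channel = min(255, C₁+C₂)
R: 101+121 = 222 → 222
G: 182+238 = 420 → 255
B: 157+227 = 384 → 255
= RGB(222, 255, 255)


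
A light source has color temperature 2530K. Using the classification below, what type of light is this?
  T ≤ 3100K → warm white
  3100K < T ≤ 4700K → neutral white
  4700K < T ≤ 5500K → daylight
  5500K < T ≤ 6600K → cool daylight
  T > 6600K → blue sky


Temperature: 2530K
2530K ≤ 3100K → warm white
Classification: warm white


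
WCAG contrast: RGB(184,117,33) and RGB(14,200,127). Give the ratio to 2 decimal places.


Linearize each sRGB channel c=v/255: c/12.92 if c ≤ 0.04045 else ((c+0.055)/1.055)^2.4
L = 0.2126×R_lin + 0.7152×G_lin + 0.0722×B_lin
Color 1 (184,117,33):
  R=184: 184/255≈0.7216 > 0.04045 → ((0.7216+0.055)/1.055)^2.4 ≈ 0.47932
  G=117: 117/255≈0.4588 > 0.04045 → ((0.4588+0.055)/1.055)^2.4 ≈ 0.17789
  B=33: 33/255≈0.1294 > 0.04045 → ((0.1294+0.055)/1.055)^2.4 ≈ 0.01521
  L1 = 0.2126×0.47932 + 0.7152×0.17789 + 0.0722×0.01521 ≈ 0.23023
Color 2 (14,200,127):
  R=14: 14/255≈0.0549 > 0.04045 → ((0.0549+0.055)/1.055)^2.4 ≈ 0.00439
  G=200: 200/255≈0.7843 > 0.04045 → ((0.7843+0.055)/1.055)^2.4 ≈ 0.57758
  B=127: 127/255≈0.4980 > 0.04045 → ((0.4980+0.055)/1.055)^2.4 ≈ 0.21223
  L2 = 0.2126×0.00439 + 0.7152×0.57758 + 0.0722×0.21223 ≈ 0.42934
Lighter = 0.42934, Darker = 0.23023
Ratio = (L_lighter + 0.05) / (L_darker + 0.05)
Ratio = (0.42934 + 0.05) / (0.23023 + 0.05) = 0.47934 / 0.28023 ≈ 1.7105
Ratio ≈ 1.71:1


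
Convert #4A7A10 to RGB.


4A → 74 (R)
7A → 122 (G)
10 → 16 (B)
= RGB(74, 122, 16)


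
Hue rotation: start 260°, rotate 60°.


New hue = (H + rotation) mod 360
New hue = (260 + 60) mod 360
= 320 mod 360
= 320°


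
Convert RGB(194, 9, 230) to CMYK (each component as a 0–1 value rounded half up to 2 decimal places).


R'=194/255≈0.7608, G'=9/255≈0.0353, B'=230/255≈0.9020
K = 1 - max(R',G',B') = 1 - 230/255 = 25/255 = 0.09803… → 0.10
(1-R'-K)/(1-K) simplifies to (max-R)/max with max = 230:
C = (230-194)/230 = 36/230 = 0.15652… → 0.16
M = (230-9)/230 = 221/230 = 0.96086… → 0.96
Y = (230-230)/230 = 0/230 = 0 → 0.00
= CMYK(0.16, 0.96, 0.00, 0.10)


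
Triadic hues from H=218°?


Triadic: equally spaced at 120° intervals
H1 = 218°
H2 = (218 + 120) mod 360 = 338°
H3 = (218 + 240) mod 360 = 98°
Triadic = 218°, 338°, 98°


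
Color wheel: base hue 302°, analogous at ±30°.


Base hue: 302°
Left analog: (302 - 30) mod 360 = 272°
Right analog: (302 + 30) mod 360 = 332°
Analogous hues = 272° and 332°


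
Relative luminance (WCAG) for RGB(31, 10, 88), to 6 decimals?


Linearize each channel (sRGB transfer function): c = v/255; c_lin = c/12.92 if c ≤ 0.04045, else ((c+0.055)/1.055)^2.4
  R: 31/255 ≈ 0.121569 > 0.04045 → ((0.121569+0.055)/1.055)^2.4 ≈ 0.013702
  G: 10/255 ≈ 0.039216 ≤ 0.04045 → 0.039216/12.92 ≈ 0.003035
  B: 88/255 ≈ 0.345098 > 0.04045 → ((0.345098+0.055)/1.055)^2.4 ≈ 0.097587
R_lin = 0.013702, G_lin = 0.003035, B_lin = 0.097587
L = 0.2126×R + 0.7152×G + 0.0722×B
L = 0.2126×0.013702 + 0.7152×0.003035 + 0.0722×0.097587
L ≈ 0.012130


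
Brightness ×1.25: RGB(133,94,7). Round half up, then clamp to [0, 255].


Multiply each channel by 1.25, round half up, clamp to [0, 255]
R: 133×1.25 = 166.25 → round → 166
G: 94×1.25 = 117.5 → round → 118
B: 7×1.25 = 8.75 → round → 9
= RGB(166, 118, 9)


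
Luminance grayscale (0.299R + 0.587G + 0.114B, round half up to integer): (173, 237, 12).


Gray = 0.299×R + 0.587×G + 0.114×B
Gray = 0.299×173 + 0.587×237 + 0.114×12
Gray = 51.727 + 139.119 + 1.368
Gray = 192.214 → round half up → 192
Gray = 192


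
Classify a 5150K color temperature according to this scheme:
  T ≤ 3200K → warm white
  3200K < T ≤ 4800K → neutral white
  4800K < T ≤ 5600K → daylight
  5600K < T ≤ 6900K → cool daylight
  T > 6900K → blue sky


Temperature: 5150K
4800K < 5150K ≤ 5600K → daylight
Classification: daylight


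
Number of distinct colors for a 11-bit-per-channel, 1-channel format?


Total bits = 11 bits/channel × 1 channels = 11 bits
Distinct colors = 2^11
= 2,048 colors


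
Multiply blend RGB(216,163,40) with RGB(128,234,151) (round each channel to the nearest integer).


Multiply: C = A×B/255, rounded to nearest integer
R: 216×128/255 = 27648/255 ≈ 108.424 → 108
G: 163×234/255 = 38142/255 ≈ 149.576 → 150
B: 40×151/255 = 6040/255 ≈ 23.686 → 24
= RGB(108, 150, 24)


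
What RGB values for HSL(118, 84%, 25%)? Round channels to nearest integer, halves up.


H=118°, S=0.84, L=0.25
C = (1-|2L-1|)×S = (1-|-0.50|)×0.84 = 0.42
H' = H/60 = 118/60 ≈ 1.9667; X = C×(1-|H' mod 2 - 1|) = 0.014
m = L - C/2 = 0.25 - 0.21 = 0.04
Sector ⌊H'⌋ = 1 → (R',G',B') = (0.014, 0.42, 0.0)
RGB = ((R'+m)×255, (G'+m)×255, (B'+m)×255) = (13.77, 117.3, 10.2)
Round half up → RGB(14, 117, 10)


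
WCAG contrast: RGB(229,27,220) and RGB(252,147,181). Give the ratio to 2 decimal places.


Linearize each sRGB channel c=v/255: c/12.92 if c ≤ 0.04045 else ((c+0.055)/1.055)^2.4
L = 0.2126×R_lin + 0.7152×G_lin + 0.0722×B_lin
Color 1 (229,27,220):
  R=229: 229/255≈0.8980 > 0.04045 → ((0.8980+0.055)/1.055)^2.4 ≈ 0.78354
  G=27: 27/255≈0.1059 > 0.04045 → ((0.1059+0.055)/1.055)^2.4 ≈ 0.01096
  B=220: 220/255≈0.8627 > 0.04045 → ((0.8627+0.055)/1.055)^2.4 ≈ 0.71569
  L1 = 0.2126×0.78354 + 0.7152×0.01096 + 0.0722×0.71569 ≈ 0.22609
Color 2 (252,147,181):
  R=252: 252/255≈0.9882 > 0.04045 → ((0.9882+0.055)/1.055)^2.4 ≈ 0.97345
  G=147: 147/255≈0.5765 > 0.04045 → ((0.5765+0.055)/1.055)^2.4 ≈ 0.29177
  B=181: 181/255≈0.7098 > 0.04045 → ((0.7098+0.055)/1.055)^2.4 ≈ 0.46208
  L2 = 0.2126×0.97345 + 0.7152×0.29177 + 0.0722×0.46208 ≈ 0.44899
Lighter = 0.44899, Darker = 0.22609
Ratio = (L_lighter + 0.05) / (L_darker + 0.05)
Ratio = (0.44899 + 0.05) / (0.22609 + 0.05) = 0.49899 / 0.27609 ≈ 1.8073
Ratio ≈ 1.81:1


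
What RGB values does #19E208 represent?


19 → 25 (R)
E2 → 226 (G)
08 → 8 (B)
= RGB(25, 226, 8)


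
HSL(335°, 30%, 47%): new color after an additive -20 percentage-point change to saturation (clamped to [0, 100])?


Original S = 30%
Adjustment = -20 percentage points
New S = 30 + (-20) = 10
Clamp to [0, 100] → 10
= HSL(335°, 10%, 47%)


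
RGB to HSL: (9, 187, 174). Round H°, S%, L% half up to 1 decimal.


Normalize: R'=9/255≈0.0353, G'=187/255≈0.7333, B'=174/255≈0.6824
Max=187/255, Min=9/255, Δ=Max-Min=178/255
L = (Max+Min)/2 = (187+9)/510 = 196/510 = 0.38431… → L = 38.4%
L ≤ 0.5 → S = Δ/(Max+Min) = 178/(187+9) = 178/196 = 0.90816… → S = 90.8%
(the 1/255 factors cancel in S and H, so raw channel differences can be used)
Max is G' → H = 60 × ((B-R)/Δ + 2) = 60 × ((174-9)/178 + 2)
  165/178 + 2 = 0.9269… + 2 = 2.9269…
  H = 60 × 2.9269… = 175.617…° → H = 175.6°
= HSL(175.6°, 90.8%, 38.4%)


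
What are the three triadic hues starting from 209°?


Triadic: equally spaced at 120° intervals
H1 = 209°
H2 = (209 + 120) mod 360 = 329°
H3 = (209 + 240) mod 360 = 89°
Triadic = 209°, 329°, 89°


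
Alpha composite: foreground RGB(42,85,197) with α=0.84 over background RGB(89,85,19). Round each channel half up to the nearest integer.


C = α×F + (1-α)×B, with 1-α = 0.16
R: 0.84×42 + 0.16×89 = 35.28 + 14.24 = 49.52 → 50
G: 0.84×85 + 0.16×85 = 71.40 + 13.60 = 85.00 → 85
B: 0.84×197 + 0.16×19 = 165.48 + 3.04 = 168.52 → 169
= RGB(50, 85, 169)


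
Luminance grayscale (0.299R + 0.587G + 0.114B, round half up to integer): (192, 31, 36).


Gray = 0.299×R + 0.587×G + 0.114×B
Gray = 0.299×192 + 0.587×31 + 0.114×36
Gray = 57.408 + 18.197 + 4.104
Gray = 79.709 → round half up → 80
Gray = 80


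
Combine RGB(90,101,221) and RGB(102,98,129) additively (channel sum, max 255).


Additive: each channel = min(255, C₁+C₂)
R: 90+102 = 192 → 192
G: 101+98 = 199 → 199
B: 221+129 = 350 → 255
= RGB(192, 199, 255)


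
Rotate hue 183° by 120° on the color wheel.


New hue = (H + rotation) mod 360
New hue = (183 + 120) mod 360
= 303 mod 360
= 303°


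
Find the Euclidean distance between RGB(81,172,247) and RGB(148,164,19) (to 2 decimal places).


d = √[(R₁-R₂)² + (G₁-G₂)² + (B₁-B₂)²]
d = √[(81-148)² + (172-164)² + (247-19)²]
d = √[4489 + 64 + 51984]
d = √56537
d ≈ 237.78


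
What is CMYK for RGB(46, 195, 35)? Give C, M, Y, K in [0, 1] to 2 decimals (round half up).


R'=46/255≈0.1804, G'=195/255≈0.7647, B'=35/255≈0.1373
K = 1 - max(R',G',B') = 1 - 195/255 = 60/255 = 0.23529… → 0.24
(1-R'-K)/(1-K) simplifies to (max-R)/max with max = 195:
C = (195-46)/195 = 149/195 = 0.76410… → 0.76
M = (195-195)/195 = 0/195 = 0 → 0.00
Y = (195-35)/195 = 160/195 = 0.82051… → 0.82
= CMYK(0.76, 0.00, 0.82, 0.24)


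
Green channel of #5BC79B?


Color: #5BC79B
R = 5B = 91
G = C7 = 199
B = 9B = 155
Green = 199


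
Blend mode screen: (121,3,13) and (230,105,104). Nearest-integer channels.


Screen: C = 255 - (255-A)×(255-B)/255, rounded to nearest integer
R: 255 - (255-121)×(255-230)/255 = 255 - 3350/255 ≈ 255 - 13.137 = 241.863 → 242
G: 255 - (255-3)×(255-105)/255 = 255 - 37800/255 ≈ 255 - 148.235 = 106.765 → 107
B: 255 - (255-13)×(255-104)/255 = 255 - 36542/255 ≈ 255 - 143.302 = 111.698 → 112
= RGB(242, 107, 112)


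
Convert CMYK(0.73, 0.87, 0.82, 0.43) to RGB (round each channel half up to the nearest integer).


R = 255 × (1-C) × (1-K) = 255 × 0.27 × 0.57 = 39.2445 → 39
G = 255 × (1-M) × (1-K) = 255 × 0.13 × 0.57 = 18.8955 → 19
B = 255 × (1-Y) × (1-K) = 255 × 0.18 × 0.57 = 26.163 → 26
= RGB(39, 19, 26)


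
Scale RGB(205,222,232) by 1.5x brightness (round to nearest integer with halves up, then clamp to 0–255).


Multiply each channel by 1.5, round half up, clamp to [0, 255]
R: 205×1.5 = 307.5 → round → 308 → clamp → 255
G: 222×1.5 = 333 → clamp → 255
B: 232×1.5 = 348 → clamp → 255
= RGB(255, 255, 255)


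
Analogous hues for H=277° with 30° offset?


Base hue: 277°
Left analog: (277 - 30) mod 360 = 247°
Right analog: (277 + 30) mod 360 = 307°
Analogous hues = 247° and 307°


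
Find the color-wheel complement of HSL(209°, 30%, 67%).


Complement = opposite side of color wheel = hue + 180°
H' = (209 + 180) mod 360 = 29°
S and L unchanged.
= HSL(29°, 30%, 67%)


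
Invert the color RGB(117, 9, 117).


Invert: (255-R, 255-G, 255-B)
R: 255-117 = 138
G: 255-9 = 246
B: 255-117 = 138
= RGB(138, 246, 138)


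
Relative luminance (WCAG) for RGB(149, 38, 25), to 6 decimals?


Linearize each channel (sRGB transfer function): c = v/255; c_lin = c/12.92 if c ≤ 0.04045, else ((c+0.055)/1.055)^2.4
  R: 149/255 ≈ 0.584314 > 0.04045 → ((0.584314+0.055)/1.055)^2.4 ≈ 0.300544
  G: 38/255 ≈ 0.149020 > 0.04045 → ((0.149020+0.055)/1.055)^2.4 ≈ 0.019382
  B: 25/255 ≈ 0.098039 > 0.04045 → ((0.098039+0.055)/1.055)^2.4 ≈ 0.009721
R_lin = 0.300544, G_lin = 0.019382, B_lin = 0.009721
L = 0.2126×R + 0.7152×G + 0.0722×B
L = 0.2126×0.300544 + 0.7152×0.019382 + 0.0722×0.009721
L ≈ 0.078460


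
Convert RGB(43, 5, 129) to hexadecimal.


R = 43 → 2B (hex)
G = 5 → 05 (hex)
B = 129 → 81 (hex)
Hex = #2B0581


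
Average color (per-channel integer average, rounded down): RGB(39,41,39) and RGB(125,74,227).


Midpoint: each channel = ⌊(C₁+C₂)/2⌋
R: ⌊(39+125)/2⌋ = 82
G: ⌊(41+74)/2⌋ = 57
B: ⌊(39+227)/2⌋ = 133
= RGB(82, 57, 133)


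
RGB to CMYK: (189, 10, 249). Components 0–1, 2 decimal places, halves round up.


R'=189/255≈0.7412, G'=10/255≈0.0392, B'=249/255≈0.9765
K = 1 - max(R',G',B') = 1 - 249/255 = 6/255 = 0.02352… → 0.02
(1-R'-K)/(1-K) simplifies to (max-R)/max with max = 249:
C = (249-189)/249 = 60/249 = 0.24096… → 0.24
M = (249-10)/249 = 239/249 = 0.95983… → 0.96
Y = (249-249)/249 = 0/249 = 0 → 0.00
= CMYK(0.24, 0.96, 0.00, 0.02)


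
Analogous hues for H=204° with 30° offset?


Base hue: 204°
Left analog: (204 - 30) mod 360 = 174°
Right analog: (204 + 30) mod 360 = 234°
Analogous hues = 174° and 234°


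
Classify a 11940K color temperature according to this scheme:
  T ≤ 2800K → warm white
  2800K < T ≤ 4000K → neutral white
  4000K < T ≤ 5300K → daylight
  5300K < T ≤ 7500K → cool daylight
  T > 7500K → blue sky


Temperature: 11940K
11940K > 7500K → blue sky
Classification: blue sky


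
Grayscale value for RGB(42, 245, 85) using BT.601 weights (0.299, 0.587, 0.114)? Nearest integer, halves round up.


Gray = 0.299×R + 0.587×G + 0.114×B
Gray = 0.299×42 + 0.587×245 + 0.114×85
Gray = 12.558 + 143.815 + 9.690
Gray = 166.063 → round half up → 166
Gray = 166


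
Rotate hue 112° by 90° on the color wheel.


New hue = (H + rotation) mod 360
New hue = (112 + 90) mod 360
= 202 mod 360
= 202°


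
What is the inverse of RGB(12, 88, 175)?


Invert: (255-R, 255-G, 255-B)
R: 255-12 = 243
G: 255-88 = 167
B: 255-175 = 80
= RGB(243, 167, 80)


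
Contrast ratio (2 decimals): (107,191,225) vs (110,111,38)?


Linearize each sRGB channel c=v/255: c/12.92 if c ≤ 0.04045 else ((c+0.055)/1.055)^2.4
L = 0.2126×R_lin + 0.7152×G_lin + 0.0722×B_lin
Color 1 (107,191,225):
  R=107: 107/255≈0.4196 > 0.04045 → ((0.4196+0.055)/1.055)^2.4 ≈ 0.14703
  G=191: 191/255≈0.7490 > 0.04045 → ((0.7490+0.055)/1.055)^2.4 ≈ 0.52100
  B=225: 225/255≈0.8824 > 0.04045 → ((0.8824+0.055)/1.055)^2.4 ≈ 0.75294
  L1 = 0.2126×0.14703 + 0.7152×0.52100 + 0.0722×0.75294 ≈ 0.45824
Color 2 (110,111,38):
  R=110: 110/255≈0.4314 > 0.04045 → ((0.4314+0.055)/1.055)^2.4 ≈ 0.15593
  G=111: 111/255≈0.4353 > 0.04045 → ((0.4353+0.055)/1.055)^2.4 ≈ 0.15896
  B=38: 38/255≈0.1490 > 0.04045 → ((0.1490+0.055)/1.055)^2.4 ≈ 0.01938
  L2 = 0.2126×0.15593 + 0.7152×0.15896 + 0.0722×0.01938 ≈ 0.14824
Lighter = 0.45824, Darker = 0.14824
Ratio = (L_lighter + 0.05) / (L_darker + 0.05)
Ratio = (0.45824 + 0.05) / (0.14824 + 0.05) = 0.50824 / 0.19824 ≈ 2.5638
Ratio ≈ 2.56:1


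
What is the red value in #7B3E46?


Color: #7B3E46
R = 7B = 123
G = 3E = 62
B = 46 = 70
Red = 123


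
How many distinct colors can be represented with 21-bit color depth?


Colors = 2^bits = 2^21
= 2,097,152 colors


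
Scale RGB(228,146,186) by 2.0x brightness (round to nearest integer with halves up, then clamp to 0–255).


Multiply each channel by 2.0, round half up, clamp to [0, 255]
R: 228×2.0 = 456 → clamp → 255
G: 146×2.0 = 292 → clamp → 255
B: 186×2.0 = 372 → clamp → 255
= RGB(255, 255, 255)


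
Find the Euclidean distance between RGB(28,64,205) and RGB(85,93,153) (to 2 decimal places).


d = √[(R₁-R₂)² + (G₁-G₂)² + (B₁-B₂)²]
d = √[(28-85)² + (64-93)² + (205-153)²]
d = √[3249 + 841 + 2704]
d = √6794
d ≈ 82.43


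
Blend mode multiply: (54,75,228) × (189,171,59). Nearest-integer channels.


Multiply: C = A×B/255, rounded to nearest integer
R: 54×189/255 = 10206/255 ≈ 40.024 → 40
G: 75×171/255 = 12825/255 ≈ 50.294 → 50
B: 228×59/255 = 13452/255 ≈ 52.753 → 53
= RGB(40, 50, 53)


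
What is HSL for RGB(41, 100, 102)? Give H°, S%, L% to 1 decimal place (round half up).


Normalize: R'=41/255≈0.1608, G'=100/255≈0.3922, B'=102/255≈0.4000
Max=102/255, Min=41/255, Δ=Max-Min=61/255
L = (Max+Min)/2 = (102+41)/510 = 143/510 = 0.28039… → L = 28.0%
L ≤ 0.5 → S = Δ/(Max+Min) = 61/(102+41) = 61/143 = 0.42657… → S = 42.7%
(the 1/255 factors cancel in S and H, so raw channel differences can be used)
Max is B' → H = 60 × ((R-G)/Δ + 4) = 60 × ((41-100)/61 + 4)
  -59/61 + 4 = -0.9672… + 4 = 3.0327…
  H = 60 × 3.0327… = 181.967…° → H = 182.0°
= HSL(182.0°, 42.7%, 28.0%)


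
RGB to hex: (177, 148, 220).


R = 177 → B1 (hex)
G = 148 → 94 (hex)
B = 220 → DC (hex)
Hex = #B194DC


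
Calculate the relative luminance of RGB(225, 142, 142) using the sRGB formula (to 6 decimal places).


Linearize each channel (sRGB transfer function): c = v/255; c_lin = c/12.92 if c ≤ 0.04045, else ((c+0.055)/1.055)^2.4
  R: 225/255 ≈ 0.882353 > 0.04045 → ((0.882353+0.055)/1.055)^2.4 ≈ 0.752942
  G: 142/255 ≈ 0.556863 > 0.04045 → ((0.556863+0.055)/1.055)^2.4 ≈ 0.270498
  B: 142/255 ≈ 0.556863 > 0.04045 → ((0.556863+0.055)/1.055)^2.4 ≈ 0.270498
R_lin = 0.752942, G_lin = 0.270498, B_lin = 0.270498
L = 0.2126×R + 0.7152×G + 0.0722×B
L = 0.2126×0.752942 + 0.7152×0.270498 + 0.0722×0.270498
L ≈ 0.373065


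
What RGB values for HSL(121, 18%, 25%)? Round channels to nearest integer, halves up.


H=121°, S=0.18, L=0.25
C = (1-|2L-1|)×S = (1-|-0.50|)×0.18 = 0.09
H' = H/60 = 121/60 ≈ 2.0167; X = C×(1-|H' mod 2 - 1|) = 0.0015
m = L - C/2 = 0.25 - 0.045 = 0.205
Sector ⌊H'⌋ = 2 → (R',G',B') = (0.0, 0.09, 0.0015)
RGB = ((R'+m)×255, (G'+m)×255, (B'+m)×255) = (52.275, 75.225, 52.6575)
Round half up → RGB(52, 75, 53)


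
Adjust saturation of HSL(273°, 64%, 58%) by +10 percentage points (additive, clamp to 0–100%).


Original S = 64%
Adjustment = +10 percentage points
New S = 64 + (10) = 74
Clamp to [0, 100] → 74
= HSL(273°, 74%, 58%)


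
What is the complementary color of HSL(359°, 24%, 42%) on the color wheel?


Complement = opposite side of color wheel = hue + 180°
H' = (359 + 180) mod 360 = 179°
S and L unchanged.
= HSL(179°, 24%, 42%)


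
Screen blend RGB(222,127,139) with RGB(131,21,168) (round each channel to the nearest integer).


Screen: C = 255 - (255-A)×(255-B)/255, rounded to nearest integer
R: 255 - (255-222)×(255-131)/255 = 255 - 4092/255 ≈ 255 - 16.047 = 238.953 → 239
G: 255 - (255-127)×(255-21)/255 = 255 - 29952/255 ≈ 255 - 117.459 = 137.541 → 138
B: 255 - (255-139)×(255-168)/255 = 255 - 10092/255 ≈ 255 - 39.576 = 215.424 → 215
= RGB(239, 138, 215)


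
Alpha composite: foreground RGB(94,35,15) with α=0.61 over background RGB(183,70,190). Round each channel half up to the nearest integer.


C = α×F + (1-α)×B, with 1-α = 0.39
R: 0.61×94 + 0.39×183 = 57.34 + 71.37 = 128.71 → 129
G: 0.61×35 + 0.39×70 = 21.35 + 27.30 = 48.65 → 49
B: 0.61×15 + 0.39×190 = 9.15 + 74.10 = 83.25 → 83
= RGB(129, 49, 83)


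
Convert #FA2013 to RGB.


FA → 250 (R)
20 → 32 (G)
13 → 19 (B)
= RGB(250, 32, 19)


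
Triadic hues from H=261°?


Triadic: equally spaced at 120° intervals
H1 = 261°
H2 = (261 + 120) mod 360 = 21°
H3 = (261 + 240) mod 360 = 141°
Triadic = 261°, 21°, 141°


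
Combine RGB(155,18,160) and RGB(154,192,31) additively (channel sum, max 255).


Additive: each channel = min(255, C₁+C₂)
R: 155+154 = 309 → 255
G: 18+192 = 210 → 210
B: 160+31 = 191 → 191
= RGB(255, 210, 191)


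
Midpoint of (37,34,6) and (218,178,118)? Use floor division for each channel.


Midpoint: each channel = ⌊(C₁+C₂)/2⌋
R: ⌊(37+218)/2⌋ = 127
G: ⌊(34+178)/2⌋ = 106
B: ⌊(6+118)/2⌋ = 62
= RGB(127, 106, 62)


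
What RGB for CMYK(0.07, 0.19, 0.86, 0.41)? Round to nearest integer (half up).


R = 255 × (1-C) × (1-K) = 255 × 0.93 × 0.59 = 139.9185 → 140
G = 255 × (1-M) × (1-K) = 255 × 0.81 × 0.59 = 121.8645 → 122
B = 255 × (1-Y) × (1-K) = 255 × 0.14 × 0.59 = 21.063 → 21
= RGB(140, 122, 21)


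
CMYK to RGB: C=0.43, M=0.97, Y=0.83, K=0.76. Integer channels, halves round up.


R = 255 × (1-C) × (1-K) = 255 × 0.57 × 0.24 = 34.884 → 35
G = 255 × (1-M) × (1-K) = 255 × 0.03 × 0.24 = 1.836 → 2
B = 255 × (1-Y) × (1-K) = 255 × 0.17 × 0.24 = 10.404 → 10
= RGB(35, 2, 10)


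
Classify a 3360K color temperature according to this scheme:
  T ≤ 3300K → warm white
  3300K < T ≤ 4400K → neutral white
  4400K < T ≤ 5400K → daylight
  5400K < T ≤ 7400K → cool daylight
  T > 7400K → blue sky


Temperature: 3360K
3300K < 3360K ≤ 4400K → neutral white
Classification: neutral white


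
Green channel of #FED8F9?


Color: #FED8F9
R = FE = 254
G = D8 = 216
B = F9 = 249
Green = 216


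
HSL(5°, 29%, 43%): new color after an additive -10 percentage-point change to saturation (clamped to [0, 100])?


Original S = 29%
Adjustment = -10 percentage points
New S = 29 + (-10) = 19
Clamp to [0, 100] → 19
= HSL(5°, 19%, 43%)


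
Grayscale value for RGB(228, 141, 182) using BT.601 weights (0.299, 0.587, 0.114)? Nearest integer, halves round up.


Gray = 0.299×R + 0.587×G + 0.114×B
Gray = 0.299×228 + 0.587×141 + 0.114×182
Gray = 68.172 + 82.767 + 20.748
Gray = 171.687 → round half up → 172
Gray = 172


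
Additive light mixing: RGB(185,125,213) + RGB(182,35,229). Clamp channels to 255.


Additive: each channel = min(255, C₁+C₂)
R: 185+182 = 367 → 255
G: 125+35 = 160 → 160
B: 213+229 = 442 → 255
= RGB(255, 160, 255)


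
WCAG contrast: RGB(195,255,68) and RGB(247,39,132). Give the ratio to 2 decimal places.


Linearize each sRGB channel c=v/255: c/12.92 if c ≤ 0.04045 else ((c+0.055)/1.055)^2.4
L = 0.2126×R_lin + 0.7152×G_lin + 0.0722×B_lin
Color 1 (195,255,68):
  R=195: 195/255≈0.7647 > 0.04045 → ((0.7647+0.055)/1.055)^2.4 ≈ 0.54572
  G=255: 255/255≈1.0000 > 0.04045 → ((1.0000+0.055)/1.055)^2.4 ≈ 1.00000
  B=68: 68/255≈0.2667 > 0.04045 → ((0.2667+0.055)/1.055)^2.4 ≈ 0.05781
  L1 = 0.2126×0.54572 + 0.7152×1.00000 + 0.0722×0.05781 ≈ 0.83539
Color 2 (247,39,132):
  R=247: 247/255≈0.9686 > 0.04045 → ((0.9686+0.055)/1.055)^2.4 ≈ 0.93011
  G=39: 39/255≈0.1529 > 0.04045 → ((0.1529+0.055)/1.055)^2.4 ≈ 0.02029
  B=132: 132/255≈0.5176 > 0.04045 → ((0.5176+0.055)/1.055)^2.4 ≈ 0.23074
  L2 = 0.2126×0.93011 + 0.7152×0.02029 + 0.0722×0.23074 ≈ 0.22891
Lighter = 0.83539, Darker = 0.22891
Ratio = (L_lighter + 0.05) / (L_darker + 0.05)
Ratio = (0.83539 + 0.05) / (0.22891 + 0.05) = 0.88539 / 0.27891 ≈ 3.1745
Ratio ≈ 3.17:1


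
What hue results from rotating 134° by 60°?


New hue = (H + rotation) mod 360
New hue = (134 + 60) mod 360
= 194 mod 360
= 194°


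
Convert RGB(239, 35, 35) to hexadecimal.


R = 239 → EF (hex)
G = 35 → 23 (hex)
B = 35 → 23 (hex)
Hex = #EF2323


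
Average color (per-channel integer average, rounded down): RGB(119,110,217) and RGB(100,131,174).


Midpoint: each channel = ⌊(C₁+C₂)/2⌋
R: ⌊(119+100)/2⌋ = 109
G: ⌊(110+131)/2⌋ = 120
B: ⌊(217+174)/2⌋ = 195
= RGB(109, 120, 195)


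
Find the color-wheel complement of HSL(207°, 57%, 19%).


Complement = opposite side of color wheel = hue + 180°
H' = (207 + 180) mod 360 = 27°
S and L unchanged.
= HSL(27°, 57%, 19%)


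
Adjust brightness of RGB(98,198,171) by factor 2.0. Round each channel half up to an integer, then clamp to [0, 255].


Multiply each channel by 2.0, round half up, clamp to [0, 255]
R: 98×2.0 = 196
G: 198×2.0 = 396 → clamp → 255
B: 171×2.0 = 342 → clamp → 255
= RGB(196, 255, 255)


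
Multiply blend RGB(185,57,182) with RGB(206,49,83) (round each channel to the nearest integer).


Multiply: C = A×B/255, rounded to nearest integer
R: 185×206/255 = 38110/255 ≈ 149.451 → 149
G: 57×49/255 = 2793/255 ≈ 10.953 → 11
B: 182×83/255 = 15106/255 ≈ 59.239 → 59
= RGB(149, 11, 59)


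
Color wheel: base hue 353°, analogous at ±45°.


Base hue: 353°
Left analog: (353 - 45) mod 360 = 308°
Right analog: (353 + 45) mod 360 = 38°
Analogous hues = 308° and 38°


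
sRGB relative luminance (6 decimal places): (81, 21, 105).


Linearize each channel (sRGB transfer function): c = v/255; c_lin = c/12.92 if c ≤ 0.04045, else ((c+0.055)/1.055)^2.4
  R: 81/255 ≈ 0.317647 > 0.04045 → ((0.317647+0.055)/1.055)^2.4 ≈ 0.082283
  G: 21/255 ≈ 0.082353 > 0.04045 → ((0.082353+0.055)/1.055)^2.4 ≈ 0.007499
  B: 105/255 ≈ 0.411765 > 0.04045 → ((0.411765+0.055)/1.055)^2.4 ≈ 0.141263
R_lin = 0.082283, G_lin = 0.007499, B_lin = 0.141263
L = 0.2126×R + 0.7152×G + 0.0722×B
L = 0.2126×0.082283 + 0.7152×0.007499 + 0.0722×0.141263
L ≈ 0.033056
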